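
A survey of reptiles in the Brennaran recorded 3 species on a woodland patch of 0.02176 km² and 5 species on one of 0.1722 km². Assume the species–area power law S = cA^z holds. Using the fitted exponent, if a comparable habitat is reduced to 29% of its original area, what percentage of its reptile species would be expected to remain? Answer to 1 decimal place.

73.7%

z = ln(5/3) / ln(0.1722/0.02176) = 0.5108 / 2.0686 = 0.2469
S_new/S_old = (A_new/A_old)^z = 0.29^0.2469 = exp(0.2469 × -1.2379) = 0.7366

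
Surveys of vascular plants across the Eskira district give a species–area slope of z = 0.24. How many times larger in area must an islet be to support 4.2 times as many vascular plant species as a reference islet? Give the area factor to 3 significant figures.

(A₂/A₁)^0.24 = 4.2, so A₂/A₁ = 4.2^(1/0.24) = 4.2^4.167
ln(A₂/A₁) = ln 4.2 / 0.24 = 1.4351 / 0.24 = 5.9795
A₂/A₁ = e^5.9795 ≈ 395.3

395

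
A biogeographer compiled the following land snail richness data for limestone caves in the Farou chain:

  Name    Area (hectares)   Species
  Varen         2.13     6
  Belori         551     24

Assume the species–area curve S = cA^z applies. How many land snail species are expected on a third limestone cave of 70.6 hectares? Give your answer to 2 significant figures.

z = ln(24/6) / ln(551/2.13) = 1.3863 / 5.5556 = 0.2495
c = 6 / 2.13^0.2495 = 6 / 1.208 = 4.968
S₃ = 4.968 × 70.6^0.2495 = 4.968 × 2.893 ≈ 14.37

14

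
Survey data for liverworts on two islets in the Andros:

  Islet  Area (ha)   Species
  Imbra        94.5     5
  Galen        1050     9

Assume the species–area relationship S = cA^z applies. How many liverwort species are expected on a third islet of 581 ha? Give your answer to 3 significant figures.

7.79

z = ln(9/5) / ln(1050/94.5) = 0.5878 / 2.4079 = 0.2441
c = 5 / 94.5^0.2441 = 5 / 3.035 = 1.647
S₃ = 1.647 × 581^0.2441 = 1.647 × 4.729 ≈ 7.789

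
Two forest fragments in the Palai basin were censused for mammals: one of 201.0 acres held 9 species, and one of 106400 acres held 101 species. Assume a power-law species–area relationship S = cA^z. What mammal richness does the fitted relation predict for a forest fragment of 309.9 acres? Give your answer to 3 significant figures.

10.6

z = ln(101/9) / ln(106400/201) = 2.4179 / 6.2717 = 0.3855
c = 9 / 201^0.3855 = 9 / 7.726 = 1.165
S₃ = 1.165 × 309.9^0.3855 = 1.165 × 9.129 ≈ 10.63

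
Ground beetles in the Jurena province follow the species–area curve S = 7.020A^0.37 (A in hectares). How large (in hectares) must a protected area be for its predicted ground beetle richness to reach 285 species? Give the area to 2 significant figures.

22000 hectares

285 = 7.02 × A^0.37  ⇒  A^0.37 = 285/7.02 = 40.6
ln A = ln(40.6) / 0.37 = 3.7037 / 0.37 = 10.0101
A = e^10.0101 ≈ 22249 hectares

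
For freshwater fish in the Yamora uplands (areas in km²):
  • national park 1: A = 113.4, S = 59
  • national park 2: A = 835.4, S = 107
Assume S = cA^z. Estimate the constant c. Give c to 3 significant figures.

14.4

z = ln(S₂/S₁) / ln(A₂/A₁) = ln(107/59) / ln(835.4/113.4) = 0.5953 / 1.9970 = 0.2981
c = S₁ / A₁^z = 59 / 113.4^0.2981 = 59 / 4.097 = 14.4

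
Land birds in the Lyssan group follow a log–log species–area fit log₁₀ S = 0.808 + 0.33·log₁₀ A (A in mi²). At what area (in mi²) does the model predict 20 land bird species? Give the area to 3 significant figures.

31.2 mi²

20 = 6.427 × A^0.33  ⇒  A^0.33 = 20/6.427 = 3.112
ln A = ln(3.112) / 0.33 = 1.1352 / 0.33 = 3.4401
A = e^3.4401 ≈ 31.19 mi²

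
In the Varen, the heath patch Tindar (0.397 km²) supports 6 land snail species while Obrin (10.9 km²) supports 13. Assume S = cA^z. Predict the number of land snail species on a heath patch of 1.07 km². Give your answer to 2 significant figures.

7.6

z = ln(13/6) / ln(10.9/0.397) = 0.7732 / 3.3126 = 0.2334
c = 6 / 0.397^0.2334 = 6 / 0.806 = 7.444
S₃ = 7.444 × 1.07^0.2334 = 7.444 × 1.016 ≈ 7.562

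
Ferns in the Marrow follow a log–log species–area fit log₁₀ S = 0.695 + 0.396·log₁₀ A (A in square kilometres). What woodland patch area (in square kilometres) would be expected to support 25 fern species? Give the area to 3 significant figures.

59.6 square kilometres

25 = 4.955 × A^0.396  ⇒  A^0.396 = 25/4.955 = 5.046
ln A = ln(5.046) / 0.396 = 1.6186 / 0.396 = 4.0873
A = e^4.0873 ≈ 59.58 square kilometres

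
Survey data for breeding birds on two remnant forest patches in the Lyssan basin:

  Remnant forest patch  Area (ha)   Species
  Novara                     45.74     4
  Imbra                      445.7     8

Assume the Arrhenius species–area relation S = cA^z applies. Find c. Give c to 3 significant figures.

1.25

z = ln(S₂/S₁) / ln(A₂/A₁) = ln(8/4) / ln(445.7/45.74) = 0.6931 / 2.2767 = 0.3045
c = S₁ / A₁^z = 4 / 45.74^0.3045 = 4 / 3.202 = 1.249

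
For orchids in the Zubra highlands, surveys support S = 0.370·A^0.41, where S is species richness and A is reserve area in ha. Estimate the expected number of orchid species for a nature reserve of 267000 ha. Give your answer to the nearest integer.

62

S = 0.37 × 267000^0.41 = 0.37 × 167.8 ≈ 62.1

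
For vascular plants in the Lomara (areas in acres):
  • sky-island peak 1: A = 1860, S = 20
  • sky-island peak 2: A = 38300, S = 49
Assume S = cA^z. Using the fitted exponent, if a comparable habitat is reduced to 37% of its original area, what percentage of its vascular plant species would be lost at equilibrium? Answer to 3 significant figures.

25.5%

z = ln(49/20) / ln(38300/1860) = 0.8961 / 3.0249 = 0.2962
S_new/S_old = (A_new/A_old)^z = 0.37^0.2962 = exp(0.2962 × -0.9943) = 0.7449
Fraction lost = 1 − 0.7449 = 0.2551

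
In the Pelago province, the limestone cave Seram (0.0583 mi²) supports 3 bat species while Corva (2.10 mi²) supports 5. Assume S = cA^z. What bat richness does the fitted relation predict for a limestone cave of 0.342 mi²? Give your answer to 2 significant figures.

3.9

z = ln(5/3) / ln(2.1/0.0583) = 0.5108 / 3.5841 = 0.1425
c = 3 / 0.0583^0.1425 = 3 / 0.6669 = 4.498
S₃ = 4.498 × 0.342^0.1425 = 4.498 × 0.8582 ≈ 3.86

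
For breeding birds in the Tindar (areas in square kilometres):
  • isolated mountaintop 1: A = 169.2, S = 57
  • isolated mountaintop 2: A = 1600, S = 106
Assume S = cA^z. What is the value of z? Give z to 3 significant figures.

0.276

Taking logs: ln S = ln c + z ln A, so z = (ln S₂ − ln S₁)/(ln A₂ − ln A₁).
z = ln(106/57) / ln(1600/169.2) = ln(1.86) / ln(9.456) = 0.6204 / 2.2467 = 0.2761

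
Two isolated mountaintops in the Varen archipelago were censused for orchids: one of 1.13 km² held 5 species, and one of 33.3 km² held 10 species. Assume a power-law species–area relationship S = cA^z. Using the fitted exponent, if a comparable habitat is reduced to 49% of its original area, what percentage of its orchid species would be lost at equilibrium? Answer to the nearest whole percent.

z = ln(10/5) / ln(33.3/1.13) = 0.6931 / 3.3833 = 0.2049
S_new/S_old = (A_new/A_old)^z = 0.49^0.2049 = exp(0.2049 × -0.7133) = 0.864
Fraction lost = 1 − 0.864 = 0.136

14%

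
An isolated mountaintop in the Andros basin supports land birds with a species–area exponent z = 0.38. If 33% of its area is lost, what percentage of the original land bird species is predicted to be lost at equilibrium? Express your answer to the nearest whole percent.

S_new/S_old = (A_new/A_old)^z = 0.67^0.38
= exp(0.38 × ln 0.67) = exp(0.38 × -0.4005) = exp(-0.1522) ≈ 0.8588
Fraction lost = 1 − 0.8588 = 0.1412

14%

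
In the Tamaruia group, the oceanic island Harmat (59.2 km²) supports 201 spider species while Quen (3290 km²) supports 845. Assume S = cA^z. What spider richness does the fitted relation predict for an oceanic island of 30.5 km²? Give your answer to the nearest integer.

159

z = ln(845/201) / ln(3290/59.2) = 1.4360 / 4.0177 = 0.3574
c = 201 / 59.2^0.3574 = 201 / 4.3 = 46.74
S₃ = 46.74 × 30.5^0.3574 = 46.74 × 3.393 ≈ 158.6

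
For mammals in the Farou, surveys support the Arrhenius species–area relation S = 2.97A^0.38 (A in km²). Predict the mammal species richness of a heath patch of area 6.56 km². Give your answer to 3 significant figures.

6.07

S = 2.97 × 6.56^0.38
ln S = ln 2.97 + 0.38 × ln 6.56 = 1.0886 + 0.38 × 1.8810 = 1.8033
S = e^1.8033 ≈ 6.07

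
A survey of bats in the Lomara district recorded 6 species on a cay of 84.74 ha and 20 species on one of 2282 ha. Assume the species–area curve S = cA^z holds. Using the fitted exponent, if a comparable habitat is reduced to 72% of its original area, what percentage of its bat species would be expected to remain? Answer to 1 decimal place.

z = ln(20/6) / ln(2282/84.74) = 1.2040 / 3.2932 = 0.3656
S_new/S_old = (A_new/A_old)^z = 0.72^0.3656 = exp(0.3656 × -0.3285) = 0.8868

88.7%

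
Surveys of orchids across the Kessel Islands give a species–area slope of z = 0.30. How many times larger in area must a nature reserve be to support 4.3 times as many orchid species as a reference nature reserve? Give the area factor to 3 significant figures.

129

(A₂/A₁)^0.3 = 4.3, so A₂/A₁ = 4.3^(1/0.3) = 4.3^3.333
ln(A₂/A₁) = ln 4.3 / 0.3 = 1.4586 / 0.3 = 4.8621
A₂/A₁ = e^4.8621 ≈ 129.3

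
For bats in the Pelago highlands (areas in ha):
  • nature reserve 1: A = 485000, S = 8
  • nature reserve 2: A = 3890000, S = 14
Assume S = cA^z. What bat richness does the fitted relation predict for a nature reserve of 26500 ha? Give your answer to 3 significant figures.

z = ln(14/8) / ln(3890000/485000) = 0.5596 / 2.0820 = 0.2688
c = 8 / 485000^0.2688 = 8 / 33.75 = 0.2371
S₃ = 0.2371 × 26500^0.2688 = 0.2371 × 15.45 ≈ 3.662

3.66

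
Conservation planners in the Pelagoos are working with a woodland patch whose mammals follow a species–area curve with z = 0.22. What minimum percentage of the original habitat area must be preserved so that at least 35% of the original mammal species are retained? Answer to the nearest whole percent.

Need (A_new/A_old)^0.22 = 0.35, so A_new/A_old = 0.35^(1/0.22) = 0.35^4.545
ln(A_new/A_old) = ln 0.35 / 0.22 = -1.0498 / 0.22 = -4.7719
A_new/A_old = e^-4.7719 ≈ 0.008464

1%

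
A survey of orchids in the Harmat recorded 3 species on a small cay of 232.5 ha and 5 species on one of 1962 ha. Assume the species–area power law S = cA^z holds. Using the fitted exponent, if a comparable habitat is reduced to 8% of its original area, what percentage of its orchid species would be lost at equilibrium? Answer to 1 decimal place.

z = ln(5/3) / ln(1962/232.5) = 0.5108 / 2.1328 = 0.2395
S_new/S_old = (A_new/A_old)^z = 0.08^0.2395 = exp(0.2395 × -2.5257) = 0.5461
Fraction lost = 1 − 0.5461 = 0.4539

45.4%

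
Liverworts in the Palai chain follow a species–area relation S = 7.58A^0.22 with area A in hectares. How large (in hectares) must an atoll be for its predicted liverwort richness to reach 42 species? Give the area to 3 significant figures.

42 = 7.58 × A^0.22  ⇒  A^0.22 = 42/7.58 = 5.541
ln A = ln(5.541) / 0.22 = 1.7122 / 0.22 = 7.7825
A = e^7.7825 ≈ 2398 hectares

2400 hectares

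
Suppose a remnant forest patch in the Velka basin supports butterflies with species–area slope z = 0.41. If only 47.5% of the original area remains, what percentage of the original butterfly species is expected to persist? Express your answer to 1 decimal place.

73.7%

S_new/S_old = (A_new/A_old)^z = 0.475^0.41
= exp(0.41 × ln 0.475) = exp(0.41 × -0.7444) = exp(-0.3052) ≈ 0.737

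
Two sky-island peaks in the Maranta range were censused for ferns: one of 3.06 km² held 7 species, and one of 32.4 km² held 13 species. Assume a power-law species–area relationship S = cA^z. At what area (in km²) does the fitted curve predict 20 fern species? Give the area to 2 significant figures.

170 km²

z = ln(13/7) / ln(32.4/3.06) = 0.6190 / 2.3597 = 0.2623
c = 7 / 3.06^0.2623 = 7 / 1.341 = 5.22
A = (20/5.22)^(1/0.2623) ⇒ ln A = ln(3.831)/0.2623 = 5.1203
A = e^5.1203 ≈ 167.4 km²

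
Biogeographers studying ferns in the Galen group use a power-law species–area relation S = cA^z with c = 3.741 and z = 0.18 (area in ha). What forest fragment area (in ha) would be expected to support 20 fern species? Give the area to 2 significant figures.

11000 ha

20 = 3.741 × A^0.18  ⇒  A^0.18 = 20/3.741 = 5.346
ln A = ln(5.346) / 0.18 = 1.6764 / 0.18 = 9.3132
A = e^9.3132 ≈ 11084 ha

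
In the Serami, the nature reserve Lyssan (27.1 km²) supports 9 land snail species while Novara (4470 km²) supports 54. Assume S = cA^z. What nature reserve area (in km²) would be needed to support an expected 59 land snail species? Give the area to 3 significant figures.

5750 km²

z = ln(54/9) / ln(4470/27.1) = 1.7918 / 5.1056 = 0.3509
c = 9 / 27.1^0.3509 = 9 / 3.183 = 2.827
A = (59/2.827)^(1/0.3509) ⇒ ln A = ln(20.87)/0.3509 = 8.6575
A = e^8.6575 ≈ 5753 km²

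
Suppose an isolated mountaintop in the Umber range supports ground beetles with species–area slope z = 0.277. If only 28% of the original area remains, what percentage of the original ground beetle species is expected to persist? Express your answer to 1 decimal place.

70.3%

S_new/S_old = (A_new/A_old)^z = 0.28^0.277
= exp(0.277 × ln 0.28) = exp(0.277 × -1.2730) = exp(-0.3526) ≈ 0.7029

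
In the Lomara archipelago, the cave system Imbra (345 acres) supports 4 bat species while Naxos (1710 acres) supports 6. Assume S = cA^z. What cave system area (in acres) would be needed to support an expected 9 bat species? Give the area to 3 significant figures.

z = ln(6/4) / ln(1710/345) = 0.4055 / 1.6007 = 0.2533
c = 4 / 345^0.2533 = 4 / 4.394 = 0.9104
A = (9/0.9104)^(1/0.2533) ⇒ ln A = ln(9.886)/0.2533 = 9.0450
A = e^9.0450 ≈ 8476 acres

8480 acres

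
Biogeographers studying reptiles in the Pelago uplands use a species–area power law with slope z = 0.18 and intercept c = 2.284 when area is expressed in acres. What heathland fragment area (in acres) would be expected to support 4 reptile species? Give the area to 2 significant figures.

22 acres

4 = 2.284 × A^0.18  ⇒  A^0.18 = 4/2.284 = 1.751
ln A = ln(1.751) / 0.18 = 0.5604 / 0.18 = 3.1131
A = e^3.1131 ≈ 22.49 acres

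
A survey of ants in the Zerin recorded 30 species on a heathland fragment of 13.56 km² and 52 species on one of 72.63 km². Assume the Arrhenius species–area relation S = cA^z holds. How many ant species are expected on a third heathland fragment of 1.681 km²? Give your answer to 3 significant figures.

z = ln(52/30) / ln(72.63/13.56) = 0.5500 / 1.6783 = 0.3277
c = 30 / 13.56^0.3277 = 30 / 2.35 = 12.77
S₃ = 12.77 × 1.681^0.3277 = 12.77 × 1.186 ≈ 15.13

15.1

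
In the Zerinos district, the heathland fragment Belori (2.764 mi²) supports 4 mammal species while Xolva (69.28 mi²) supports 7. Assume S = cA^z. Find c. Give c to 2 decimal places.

3.35

z = ln(S₂/S₁) / ln(A₂/A₁) = ln(7/4) / ln(69.28/2.764) = 0.5596 / 3.2215 = 0.1737
c = S₁ / A₁^z = 4 / 2.764^0.1737 = 4 / 1.193 = 3.352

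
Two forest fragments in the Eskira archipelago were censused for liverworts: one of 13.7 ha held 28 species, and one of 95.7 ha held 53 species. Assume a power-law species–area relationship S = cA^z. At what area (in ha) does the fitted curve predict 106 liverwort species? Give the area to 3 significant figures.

791 ha

z = ln(53/28) / ln(95.7/13.7) = 0.6381 / 1.9438 = 0.3283
c = 28 / 13.7^0.3283 = 28 / 2.361 = 11.86
A = (106/11.86)^(1/0.3283) ⇒ ln A = ln(8.939)/0.3283 = 6.6728
A = e^6.6728 ≈ 790.6 ha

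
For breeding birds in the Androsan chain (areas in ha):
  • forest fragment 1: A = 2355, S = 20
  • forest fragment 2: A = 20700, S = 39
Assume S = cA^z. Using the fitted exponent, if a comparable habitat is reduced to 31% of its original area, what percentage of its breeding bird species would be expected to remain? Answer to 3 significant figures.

z = ln(39/20) / ln(20700/2355) = 0.6678 / 2.1736 = 0.3072
S_new/S_old = (A_new/A_old)^z = 0.31^0.3072 = exp(0.3072 × -1.1712) = 0.6978

69.8%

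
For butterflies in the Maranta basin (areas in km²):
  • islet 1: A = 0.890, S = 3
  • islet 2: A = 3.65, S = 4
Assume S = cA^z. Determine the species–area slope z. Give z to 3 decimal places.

Taking logs: ln S = ln c + z ln A, so z = (ln S₂ − ln S₁)/(ln A₂ − ln A₁).
z = ln(4/3) / ln(3.65/0.89) = ln(1.333) / ln(4.101) = 0.2877 / 1.4113 = 0.2038

0.204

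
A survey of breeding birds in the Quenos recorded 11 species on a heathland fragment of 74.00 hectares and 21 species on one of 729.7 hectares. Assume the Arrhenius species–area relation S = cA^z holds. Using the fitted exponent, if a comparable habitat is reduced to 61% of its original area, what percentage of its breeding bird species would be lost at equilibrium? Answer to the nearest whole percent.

13%

z = ln(21/11) / ln(729.7/74) = 0.6466 / 2.2886 = 0.2825
S_new/S_old = (A_new/A_old)^z = 0.61^0.2825 = exp(0.2825 × -0.4943) = 0.8697
Fraction lost = 1 − 0.8697 = 0.1303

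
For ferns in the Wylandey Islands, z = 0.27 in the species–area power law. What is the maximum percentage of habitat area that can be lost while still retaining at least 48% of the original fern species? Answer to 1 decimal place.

Need (A_new/A_old)^0.27 = 0.48, so A_new/A_old = 0.48^(1/0.27) = 0.48^3.704
ln(A_new/A_old) = ln 0.48 / 0.27 = -0.7340 / 0.27 = -2.7184
A_new/A_old = e^-2.7184 ≈ 0.06598
Fraction that can be lost = 1 − 0.06598 = 0.934

93.4%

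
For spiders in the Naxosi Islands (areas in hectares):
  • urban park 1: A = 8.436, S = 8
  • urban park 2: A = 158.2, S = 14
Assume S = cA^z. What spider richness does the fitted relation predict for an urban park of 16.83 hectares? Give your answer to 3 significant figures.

9.13

z = ln(14/8) / ln(158.2/8.436) = 0.5596 / 2.9314 = 0.1909
c = 8 / 8.436^0.1909 = 8 / 1.502 = 5.325
S₃ = 5.325 × 16.83^0.1909 = 5.325 × 1.714 ≈ 9.128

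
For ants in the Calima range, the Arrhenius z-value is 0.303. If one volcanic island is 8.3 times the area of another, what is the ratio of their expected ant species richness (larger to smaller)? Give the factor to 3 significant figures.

1.90

S₂/S₁ = (A₂/A₁)^z = 8.3^0.303
ln(S₂/S₁) = 0.303 × ln 8.3 = 0.303 × 2.1163 = 0.6412
S₂/S₁ = e^0.6412 ≈ 1.899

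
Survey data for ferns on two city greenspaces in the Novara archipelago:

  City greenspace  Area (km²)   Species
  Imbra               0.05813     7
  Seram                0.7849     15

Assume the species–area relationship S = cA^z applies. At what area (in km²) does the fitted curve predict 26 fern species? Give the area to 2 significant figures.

5.1 km²

z = ln(15/7) / ln(0.7849/0.05813) = 0.7621 / 2.6029 = 0.2928
c = 7 / 0.05813^0.2928 = 7 / 0.4347 = 16.1
A = (26/16.1)^(1/0.2928) ⇒ ln A = ln(1.615)/0.2928 = 1.6363
A = e^1.6363 ≈ 5.136 km²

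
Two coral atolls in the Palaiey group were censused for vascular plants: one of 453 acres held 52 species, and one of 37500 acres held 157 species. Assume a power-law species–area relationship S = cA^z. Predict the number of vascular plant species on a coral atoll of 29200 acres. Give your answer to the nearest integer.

z = ln(157/52) / ln(37500/453) = 1.1050 / 4.4162 = 0.2502
c = 52 / 453^0.2502 = 52 / 4.62 = 11.26
S₃ = 11.26 × 29200^0.2502 = 11.26 × 13.1 ≈ 147.5

147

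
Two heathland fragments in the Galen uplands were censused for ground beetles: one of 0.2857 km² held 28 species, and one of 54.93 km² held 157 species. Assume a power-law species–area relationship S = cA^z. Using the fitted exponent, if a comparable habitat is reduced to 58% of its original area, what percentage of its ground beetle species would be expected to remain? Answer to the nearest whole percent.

84%

z = ln(157/28) / ln(54.93/0.2857) = 1.7240 / 5.2589 = 0.3278
S_new/S_old = (A_new/A_old)^z = 0.58^0.3278 = exp(0.3278 × -0.5447) = 0.8365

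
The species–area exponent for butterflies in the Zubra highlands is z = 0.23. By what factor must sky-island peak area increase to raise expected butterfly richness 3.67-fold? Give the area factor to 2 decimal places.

(A₂/A₁)^0.23 = 3.67, so A₂/A₁ = 3.67^(1/0.23) = 3.67^4.348
ln(A₂/A₁) = ln 3.67 / 0.23 = 1.3002 / 0.23 = 5.6530
A₂/A₁ = e^5.6530 ≈ 285.1

285.15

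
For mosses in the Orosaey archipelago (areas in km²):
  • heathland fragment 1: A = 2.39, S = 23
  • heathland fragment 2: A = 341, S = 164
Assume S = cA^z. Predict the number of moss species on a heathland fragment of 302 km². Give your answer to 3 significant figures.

z = ln(164/23) / ln(341/2.39) = 1.9644 / 4.9606 = 0.3960
c = 23 / 2.39^0.3960 = 23 / 1.412 = 16.29
S₃ = 16.29 × 302^0.3960 = 16.29 × 9.596 ≈ 156.3

156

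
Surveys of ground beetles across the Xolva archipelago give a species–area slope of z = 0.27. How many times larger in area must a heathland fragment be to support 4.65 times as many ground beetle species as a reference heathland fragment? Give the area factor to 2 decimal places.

(A₂/A₁)^0.27 = 4.65, so A₂/A₁ = 4.65^(1/0.27) = 4.65^3.704
ln(A₂/A₁) = ln 4.65 / 0.27 = 1.5369 / 0.27 = 5.6921
A₂/A₁ = e^5.6921 ≈ 296.5

296.52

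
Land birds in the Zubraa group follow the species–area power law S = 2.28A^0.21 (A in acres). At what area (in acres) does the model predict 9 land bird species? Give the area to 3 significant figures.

691 acres

9 = 2.28 × A^0.21  ⇒  A^0.21 = 9/2.28 = 3.947
ln A = ln(3.947) / 0.21 = 1.3730 / 0.21 = 6.5383
A = e^6.5383 ≈ 691.1 acres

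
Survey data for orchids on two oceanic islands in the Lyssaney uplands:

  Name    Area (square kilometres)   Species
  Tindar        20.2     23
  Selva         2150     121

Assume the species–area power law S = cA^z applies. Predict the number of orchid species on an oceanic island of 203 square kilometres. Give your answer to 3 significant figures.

52.3

z = ln(121/23) / ln(2150/20.2) = 1.6603 / 4.6675 = 0.3557
c = 23 / 20.2^0.3557 = 23 / 2.913 = 7.896
S₃ = 7.896 × 203^0.3557 = 7.896 × 6.619 ≈ 52.26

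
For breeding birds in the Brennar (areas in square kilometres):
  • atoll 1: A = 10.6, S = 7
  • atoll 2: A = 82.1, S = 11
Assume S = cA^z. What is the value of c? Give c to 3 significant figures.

4.16

z = ln(S₂/S₁) / ln(A₂/A₁) = ln(11/7) / ln(82.1/10.6) = 0.4520 / 2.0471 = 0.2208
c = S₁ / A₁^z = 7 / 10.6^0.2208 = 7 / 1.684 = 4.156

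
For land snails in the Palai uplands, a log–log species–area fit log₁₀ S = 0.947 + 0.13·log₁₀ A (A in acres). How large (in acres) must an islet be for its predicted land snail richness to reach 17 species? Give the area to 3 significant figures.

151 acres

17 = 8.851 × A^0.13  ⇒  A^0.13 = 17/8.851 = 1.921
ln A = ln(1.921) / 0.13 = 0.6527 / 0.13 = 5.0205
A = e^5.0205 ≈ 151.5 acres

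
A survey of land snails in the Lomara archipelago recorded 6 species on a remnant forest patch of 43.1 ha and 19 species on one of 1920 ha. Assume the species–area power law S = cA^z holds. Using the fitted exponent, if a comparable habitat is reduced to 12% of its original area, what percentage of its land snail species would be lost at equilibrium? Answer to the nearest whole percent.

47%

z = ln(19/6) / ln(1920/43.1) = 1.1527 / 3.7966 = 0.3036
S_new/S_old = (A_new/A_old)^z = 0.12^0.3036 = exp(0.3036 × -2.1203) = 0.5253
Fraction lost = 1 − 0.5253 = 0.4747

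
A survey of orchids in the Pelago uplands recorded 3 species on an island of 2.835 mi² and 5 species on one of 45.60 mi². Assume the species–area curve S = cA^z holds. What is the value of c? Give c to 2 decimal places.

2.48

z = ln(S₂/S₁) / ln(A₂/A₁) = ln(5/3) / ln(45.6/2.835) = 0.5108 / 2.7779 = 0.1839
c = S₁ / A₁^z = 3 / 2.835^0.1839 = 3 / 1.211 = 2.477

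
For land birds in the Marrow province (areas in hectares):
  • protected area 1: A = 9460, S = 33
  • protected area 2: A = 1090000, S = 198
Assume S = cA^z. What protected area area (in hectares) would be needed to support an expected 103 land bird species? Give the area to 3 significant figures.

193000 hectares

z = ln(198/33) / ln(1090000/9460) = 1.7918 / 4.7469 = 0.3775
c = 33 / 9460^0.3775 = 33 / 31.68 = 1.042
A = (103/1.042)^(1/0.3775) ⇒ ln A = ln(98.87)/0.3775 = 12.1703
A = e^12.1703 ≈ 192969 hectares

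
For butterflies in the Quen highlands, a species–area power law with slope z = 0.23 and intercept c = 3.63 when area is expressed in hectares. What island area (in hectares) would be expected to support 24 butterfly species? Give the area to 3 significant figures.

24 = 3.63 × A^0.23  ⇒  A^0.23 = 24/3.63 = 6.612
ln A = ln(6.612) / 0.23 = 1.8888 / 0.23 = 8.2123
A = e^8.2123 ≈ 3686 hectares

3690 hectares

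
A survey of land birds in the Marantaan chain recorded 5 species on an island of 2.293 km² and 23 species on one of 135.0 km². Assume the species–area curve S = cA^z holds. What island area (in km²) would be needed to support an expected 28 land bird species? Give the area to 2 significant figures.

230 km²

z = ln(23/5) / ln(135/2.293) = 1.5261 / 4.0754 = 0.3745
c = 5 / 2.293^0.3745 = 5 / 1.364 = 3.665
A = (28/3.665)^(1/0.3745) ⇒ ln A = ln(7.641)/0.3745 = 5.4306
A = e^5.4306 ≈ 228.3 km²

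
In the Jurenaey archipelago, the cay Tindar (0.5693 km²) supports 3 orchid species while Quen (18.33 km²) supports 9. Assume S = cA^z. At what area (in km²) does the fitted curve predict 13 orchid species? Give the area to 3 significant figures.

z = ln(9/3) / ln(18.33/0.5693) = 1.0986 / 3.4719 = 0.3164
c = 3 / 0.5693^0.3164 = 3 / 0.8367 = 3.585
A = (13/3.585)^(1/0.3164) ⇒ ln A = ln(3.626)/0.3164 = 4.0706
A = e^4.0706 ≈ 58.59 km²

58.6 km²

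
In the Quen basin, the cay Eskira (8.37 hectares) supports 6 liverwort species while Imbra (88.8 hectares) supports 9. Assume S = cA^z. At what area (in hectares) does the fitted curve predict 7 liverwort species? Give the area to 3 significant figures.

z = ln(9/6) / ln(88.8/8.37) = 0.4055 / 2.3617 = 0.1717
c = 6 / 8.37^0.1717 = 6 / 1.44 = 4.166
A = (7/4.166)^(1/0.1717) ⇒ ln A = ln(1.68)/0.1717 = 3.0225
A = e^3.0225 ≈ 20.54 hectares

20.5 hectares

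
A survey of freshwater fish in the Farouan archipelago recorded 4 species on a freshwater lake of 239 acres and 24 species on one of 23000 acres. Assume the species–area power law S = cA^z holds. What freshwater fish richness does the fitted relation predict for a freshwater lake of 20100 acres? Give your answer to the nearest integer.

23

z = ln(24/4) / ln(23000/239) = 1.7918 / 4.5668 = 0.3923
c = 4 / 239^0.3923 = 4 / 8.573 = 0.4666
S₃ = 0.4666 × 20100^0.3923 = 0.4666 × 48.79 ≈ 22.76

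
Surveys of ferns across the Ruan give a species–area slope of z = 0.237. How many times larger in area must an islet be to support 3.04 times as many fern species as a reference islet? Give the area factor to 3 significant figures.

109

(A₂/A₁)^0.237 = 3.04, so A₂/A₁ = 3.04^(1/0.237) = 3.04^4.219
ln(A₂/A₁) = ln 3.04 / 0.237 = 1.1119 / 0.237 = 4.6914
A₂/A₁ = e^4.6914 ≈ 109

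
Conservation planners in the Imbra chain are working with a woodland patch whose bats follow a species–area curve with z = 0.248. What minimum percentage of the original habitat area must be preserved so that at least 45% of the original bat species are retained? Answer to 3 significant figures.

4.00%

Need (A_new/A_old)^0.248 = 0.45, so A_new/A_old = 0.45^(1/0.248) = 0.45^4.032
ln(A_new/A_old) = ln 0.45 / 0.248 = -0.7985 / 0.248 = -3.2198
A_new/A_old = e^-3.2198 ≈ 0.03996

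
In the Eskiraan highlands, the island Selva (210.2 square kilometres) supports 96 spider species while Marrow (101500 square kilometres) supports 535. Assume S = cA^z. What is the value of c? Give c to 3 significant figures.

z = ln(S₂/S₁) / ln(A₂/A₁) = ln(535/96) / ln(101500/210.2) = 1.7179 / 6.1798 = 0.2780
c = S₁ / A₁^z = 96 / 210.2^0.2780 = 96 / 4.423 = 21.71

21.7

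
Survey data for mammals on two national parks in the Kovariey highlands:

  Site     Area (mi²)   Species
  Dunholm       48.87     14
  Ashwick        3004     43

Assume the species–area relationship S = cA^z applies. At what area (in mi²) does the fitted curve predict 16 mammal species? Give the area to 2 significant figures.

80 mi²

z = ln(43/14) / ln(3004/48.87) = 1.1221 / 4.1185 = 0.2725
c = 14 / 48.87^0.2725 = 14 / 2.885 = 4.852
A = (16/4.852)^(1/0.2725) ⇒ ln A = ln(3.298)/0.2725 = 4.3793
A = e^4.3793 ≈ 79.78 mi²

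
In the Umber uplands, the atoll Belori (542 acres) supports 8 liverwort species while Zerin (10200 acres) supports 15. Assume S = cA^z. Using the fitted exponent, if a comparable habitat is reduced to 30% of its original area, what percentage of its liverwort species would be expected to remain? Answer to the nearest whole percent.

z = ln(15/8) / ln(10200/542) = 0.6286 / 2.9349 = 0.2142
S_new/S_old = (A_new/A_old)^z = 0.3^0.2142 = exp(0.2142 × -1.2040) = 0.7727

77%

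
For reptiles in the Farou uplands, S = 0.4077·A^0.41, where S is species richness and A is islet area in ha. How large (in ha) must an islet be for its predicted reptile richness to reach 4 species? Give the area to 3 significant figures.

262 ha

4 = 0.4077 × A^0.41  ⇒  A^0.41 = 4/0.4077 = 9.811
ln A = ln(9.811) / 0.41 = 2.2835 / 0.41 = 5.5696
A = e^5.5696 ≈ 262.3 ha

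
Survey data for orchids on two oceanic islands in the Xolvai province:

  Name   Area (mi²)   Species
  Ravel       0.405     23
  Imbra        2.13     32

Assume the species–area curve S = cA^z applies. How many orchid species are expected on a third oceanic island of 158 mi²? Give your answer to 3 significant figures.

z = ln(32/23) / ln(2.13/0.405) = 0.3302 / 1.6600 = 0.1989
c = 23 / 0.405^0.1989 = 23 / 0.8354 = 27.53
S₃ = 27.53 × 158^0.1989 = 27.53 × 2.738 ≈ 75.37

75.4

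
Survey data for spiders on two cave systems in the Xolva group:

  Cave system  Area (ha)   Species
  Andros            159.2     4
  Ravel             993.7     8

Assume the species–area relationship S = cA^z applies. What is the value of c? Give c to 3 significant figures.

z = ln(S₂/S₁) / ln(A₂/A₁) = ln(8/4) / ln(993.7/159.2) = 0.6931 / 1.8313 = 0.3785
c = S₁ / A₁^z = 4 / 159.2^0.3785 = 4 / 6.815 = 0.587

0.587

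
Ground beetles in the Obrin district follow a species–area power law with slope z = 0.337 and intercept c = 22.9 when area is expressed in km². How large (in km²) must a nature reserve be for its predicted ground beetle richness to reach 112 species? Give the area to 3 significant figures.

111 km²

112 = 22.9 × A^0.337  ⇒  A^0.337 = 112/22.9 = 4.891
ln A = ln(4.891) / 0.337 = 1.5874 / 0.337 = 4.7103
A = e^4.7103 ≈ 111.1 km²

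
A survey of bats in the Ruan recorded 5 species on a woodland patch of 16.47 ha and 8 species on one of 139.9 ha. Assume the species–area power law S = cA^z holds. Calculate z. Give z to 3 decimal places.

0.220

Taking logs: ln S = ln c + z ln A, so z = (ln S₂ − ln S₁)/(ln A₂ − ln A₁).
z = ln(8/5) / ln(139.9/16.47) = ln(1.6) / ln(8.494) = 0.4700 / 2.1394 = 0.2197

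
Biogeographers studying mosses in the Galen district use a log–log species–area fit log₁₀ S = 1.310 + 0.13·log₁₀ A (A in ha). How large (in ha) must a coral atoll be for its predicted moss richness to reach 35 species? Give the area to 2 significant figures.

63 ha

35 = 20.42 × A^0.13  ⇒  A^0.13 = 35/20.42 = 1.714
ln A = ln(1.714) / 0.13 = 0.5390 / 0.13 = 4.1459
A = e^4.1459 ≈ 63.17 ha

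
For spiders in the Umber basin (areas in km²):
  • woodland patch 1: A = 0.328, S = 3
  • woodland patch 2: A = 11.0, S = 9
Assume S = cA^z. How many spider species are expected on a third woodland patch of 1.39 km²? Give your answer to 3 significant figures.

4.71

z = ln(9/3) / ln(11/0.328) = 1.0986 / 3.5126 = 0.3128
c = 3 / 0.328^0.3128 = 3 / 0.7056 = 4.251
S₃ = 4.251 × 1.39^0.3128 = 4.251 × 1.108 ≈ 4.713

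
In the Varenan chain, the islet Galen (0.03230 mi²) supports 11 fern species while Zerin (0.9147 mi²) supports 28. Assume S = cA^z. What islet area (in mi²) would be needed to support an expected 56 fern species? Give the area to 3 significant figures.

10.9 mi²

z = ln(28/11) / ln(0.9147/0.0323) = 0.9343 / 3.3435 = 0.2794
c = 11 / 0.0323^0.2794 = 11 / 0.3832 = 28.71
A = (56/28.71)^(1/0.2794) ⇒ ln A = ln(1.951)/0.2794 = 2.3913
A = e^2.3913 ≈ 10.93 mi²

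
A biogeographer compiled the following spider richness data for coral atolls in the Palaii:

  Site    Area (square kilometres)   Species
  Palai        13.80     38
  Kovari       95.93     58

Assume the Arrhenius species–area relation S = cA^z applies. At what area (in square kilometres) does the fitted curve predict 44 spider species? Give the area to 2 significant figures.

z = ln(58/38) / ln(95.93/13.8) = 0.4229 / 1.9390 = 0.2181
c = 38 / 13.8^0.2181 = 38 / 1.773 = 21.44
A = (44/21.44)^(1/0.2181) ⇒ ln A = ln(2.052)/0.2181 = 3.2969
A = e^3.2969 ≈ 27.03 square kilometres

27 square kilometres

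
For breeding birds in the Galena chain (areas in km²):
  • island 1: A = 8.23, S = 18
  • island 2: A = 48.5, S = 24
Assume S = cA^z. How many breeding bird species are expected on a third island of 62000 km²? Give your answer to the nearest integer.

z = ln(24/18) / ln(48.5/8.23) = 0.2877 / 1.7738 = 0.1622
c = 18 / 8.23^0.1622 = 18 / 1.408 = 12.79
S₃ = 12.79 × 62000^0.1622 = 12.79 × 5.988 ≈ 76.57

77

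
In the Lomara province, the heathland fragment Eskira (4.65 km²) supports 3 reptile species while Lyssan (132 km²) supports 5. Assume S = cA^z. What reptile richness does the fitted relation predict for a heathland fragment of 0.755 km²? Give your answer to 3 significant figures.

2.27

z = ln(5/3) / ln(132/4.65) = 0.5108 / 3.3459 = 0.1527
c = 3 / 4.65^0.1527 = 3 / 1.264 = 2.373
S₃ = 2.373 × 0.755^0.1527 = 2.373 × 0.958 ≈ 2.273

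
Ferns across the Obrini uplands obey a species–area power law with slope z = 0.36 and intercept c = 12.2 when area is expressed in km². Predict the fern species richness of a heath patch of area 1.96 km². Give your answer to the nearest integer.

S = 12.2 × 1.96^0.36 = 12.2 × 1.274 ≈ 15.54

16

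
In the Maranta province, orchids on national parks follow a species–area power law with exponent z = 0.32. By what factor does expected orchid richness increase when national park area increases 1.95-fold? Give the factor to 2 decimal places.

S₂/S₁ = (A₂/A₁)^z = 1.95^0.32
ln(S₂/S₁) = 0.32 × ln 1.95 = 0.32 × 0.6678 = 0.2137
S₂/S₁ = e^0.2137 ≈ 1.238

1.24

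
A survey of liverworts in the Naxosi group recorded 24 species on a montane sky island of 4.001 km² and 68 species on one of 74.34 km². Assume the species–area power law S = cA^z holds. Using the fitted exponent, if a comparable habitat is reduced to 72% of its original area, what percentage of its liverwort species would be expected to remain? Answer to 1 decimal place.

z = ln(68/24) / ln(74.34/4.001) = 1.0415 / 2.9221 = 0.3564
S_new/S_old = (A_new/A_old)^z = 0.72^0.3564 = exp(0.3564 × -0.3285) = 0.8895

89.0%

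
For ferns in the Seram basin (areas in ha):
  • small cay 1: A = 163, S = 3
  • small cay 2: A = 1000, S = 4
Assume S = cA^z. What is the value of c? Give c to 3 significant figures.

z = ln(S₂/S₁) / ln(A₂/A₁) = ln(4/3) / ln(1000/163) = 0.2877 / 1.8140 = 0.1586
c = S₁ / A₁^z = 3 / 163^0.1586 = 3 / 2.243 = 1.337

1.34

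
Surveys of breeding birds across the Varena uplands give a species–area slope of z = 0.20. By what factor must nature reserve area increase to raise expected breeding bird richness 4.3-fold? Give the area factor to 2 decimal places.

1470.08

(A₂/A₁)^0.2 = 4.3, so A₂/A₁ = 4.3^(1/0.2) = 4.3^5
ln(A₂/A₁) = ln 4.3 / 0.2 = 1.4586 / 0.2 = 7.2931
A₂/A₁ = e^7.2931 ≈ 1470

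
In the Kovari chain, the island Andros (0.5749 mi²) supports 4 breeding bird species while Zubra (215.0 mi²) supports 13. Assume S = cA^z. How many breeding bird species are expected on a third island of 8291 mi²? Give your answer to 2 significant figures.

z = ln(13/4) / ln(215/0.5749) = 1.1787 / 5.9242 = 0.1990
c = 4 / 0.5749^0.1990 = 4 / 0.8957 = 4.466
S₃ = 4.466 × 8291^0.1990 = 4.466 × 6.02 ≈ 26.89

27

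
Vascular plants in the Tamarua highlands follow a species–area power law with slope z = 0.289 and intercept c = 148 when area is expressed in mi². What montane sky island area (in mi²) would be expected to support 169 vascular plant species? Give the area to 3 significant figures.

1.58 mi²

169 = 148 × A^0.289  ⇒  A^0.289 = 169/148 = 1.142
ln A = ln(1.142) / 0.289 = 0.1327 / 0.289 = 0.4591
A = e^0.4591 ≈ 1.583 mi²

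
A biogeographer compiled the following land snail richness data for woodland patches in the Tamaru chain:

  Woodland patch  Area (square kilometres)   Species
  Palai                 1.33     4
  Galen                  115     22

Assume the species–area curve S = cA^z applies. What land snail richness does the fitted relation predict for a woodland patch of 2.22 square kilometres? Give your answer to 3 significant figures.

z = ln(22/4) / ln(115/1.33) = 1.7047 / 4.4598 = 0.3823
c = 4 / 1.33^0.3823 = 4 / 1.115 = 3.587
S₃ = 3.587 × 2.22^0.3823 = 3.587 × 1.356 ≈ 4.865

4.87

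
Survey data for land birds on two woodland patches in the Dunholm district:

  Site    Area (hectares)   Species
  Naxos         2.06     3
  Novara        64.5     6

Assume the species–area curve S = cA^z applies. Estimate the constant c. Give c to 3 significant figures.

2.59

z = ln(S₂/S₁) / ln(A₂/A₁) = ln(6/3) / ln(64.5/2.06) = 0.6931 / 3.4440 = 0.2013
c = S₁ / A₁^z = 3 / 2.06^0.2013 = 3 / 1.157 = 2.594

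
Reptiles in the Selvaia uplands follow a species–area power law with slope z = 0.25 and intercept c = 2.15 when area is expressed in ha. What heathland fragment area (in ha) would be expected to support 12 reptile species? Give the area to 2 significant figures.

12 = 2.15 × A^0.25  ⇒  A^0.25 = 12/2.15 = 5.581
ln A = ln(5.581) / 0.25 = 1.7194 / 0.25 = 6.8778
A = e^6.8778 ≈ 970.4 ha

970 ha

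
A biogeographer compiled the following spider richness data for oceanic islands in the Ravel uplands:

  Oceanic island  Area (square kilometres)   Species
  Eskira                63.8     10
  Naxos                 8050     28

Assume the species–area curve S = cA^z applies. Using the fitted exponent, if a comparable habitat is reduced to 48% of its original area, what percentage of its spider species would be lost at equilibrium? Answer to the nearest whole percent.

z = ln(28/10) / ln(8050/63.8) = 1.0296 / 4.8377 = 0.2128
S_new/S_old = (A_new/A_old)^z = 0.48^0.2128 = exp(0.2128 × -0.7340) = 0.8554
Fraction lost = 1 − 0.8554 = 0.1446

14%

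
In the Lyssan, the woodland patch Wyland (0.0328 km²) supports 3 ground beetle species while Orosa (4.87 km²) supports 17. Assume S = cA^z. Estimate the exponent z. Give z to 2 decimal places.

0.35

Taking logs: ln S = ln c + z ln A, so z = (ln S₂ − ln S₁)/(ln A₂ − ln A₁).
z = ln(17/3) / ln(4.87/0.0328) = ln(5.667) / ln(148.5) = 1.7346 / 5.0004 = 0.3469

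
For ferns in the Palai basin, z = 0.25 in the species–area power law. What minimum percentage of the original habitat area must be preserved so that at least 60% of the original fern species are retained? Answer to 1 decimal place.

13.0%

Need (A_new/A_old)^0.25 = 0.6, so A_new/A_old = 0.6^(1/0.25) = 0.6^4
ln(A_new/A_old) = ln 0.6 / 0.25 = -0.5108 / 0.25 = -2.0433
A_new/A_old = e^-2.0433 ≈ 0.1296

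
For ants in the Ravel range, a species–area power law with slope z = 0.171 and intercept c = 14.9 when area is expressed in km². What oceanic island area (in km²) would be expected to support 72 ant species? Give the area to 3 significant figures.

72 = 14.9 × A^0.171  ⇒  A^0.171 = 72/14.9 = 4.832
ln A = ln(4.832) / 0.171 = 1.5753 / 0.171 = 9.2123
A = e^9.2123 ≈ 10020 km²

10000 km²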